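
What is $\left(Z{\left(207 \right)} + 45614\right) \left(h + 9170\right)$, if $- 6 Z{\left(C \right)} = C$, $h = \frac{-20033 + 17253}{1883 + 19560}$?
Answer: $\frac{8962275662635}{21443} \approx 4.1796 \cdot 10^{8}$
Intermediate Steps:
$h = - \frac{2780}{21443} \approx -0.12965$
$Z{\left(C \right)} = - \frac{C}{6}$
$\left(Z{\left(207 \right)} + 45614\right) \left(h + 9170\right) = \left(\left(- \frac{1}{6}\right) 207 + 45614\right) \left(- \frac{2780}{21443} + 9170\right) = \left(- \frac{69}{2} + 45614\right) \frac{196629530}{21443} = \frac{91159}{2} \cdot \frac{196629530}{21443} = \frac{8962275662635}{21443}$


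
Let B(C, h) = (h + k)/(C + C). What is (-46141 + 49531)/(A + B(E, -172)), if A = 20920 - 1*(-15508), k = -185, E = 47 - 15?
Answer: 43392/466207 ≈ 0.093075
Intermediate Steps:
E = 32
B(C, h) = (-185 + h)/(2*C) (B(C, h) = (h - 185)/(C + C) = (-185 + h)/((2*C)) = (-185 + h)*(1/(2*C)) = (-185 + h)/(2*C))
A = 36428 (A = 20920 + 15508 = 36428)
(-46141 + 49531)/(A + B(E, -172)) = (-46141 + 49531)/(36428 + (½)*(-185 - 172)/32) = 3390/(36428 + (½)*(1/32)*(-357)) = 3390/(36428 - 357/64) = 3390/(2331035/64) = 3390*(64/2331035) = 43392/466207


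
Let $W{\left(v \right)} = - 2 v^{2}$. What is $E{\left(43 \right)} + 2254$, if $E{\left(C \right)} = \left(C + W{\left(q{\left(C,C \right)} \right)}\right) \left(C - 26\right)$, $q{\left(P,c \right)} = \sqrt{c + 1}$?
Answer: $1489$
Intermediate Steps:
$q{\left(P,c \right)} = \sqrt{1 + c}$
$E{\left(C \right)} = \left(-26 + C\right) \left(-2 - C\right)$ ($E{\left(C \right)} = \left(C - 2 \left(\sqrt{1 + C}\right)^{2}\right) \left(C - 26\right) = \left(C - 2 \left(1 + C\right)\right) \left(-26 + C\right) = \left(C - \left(2 + 2 C\right)\right) \left(-26 + C\right) = \left(-2 - C\right) \left(-26 + C\right) = \left(-26 + C\right) \left(-2 - C\right)$)
$E{\left(43 \right)} + 2254 = \left(52 - 43^{2} + 24 \cdot 43\right) + 2254 = \left(52 - 1849 + 1032\right) + 2254 = -765 + 2254 = 1489$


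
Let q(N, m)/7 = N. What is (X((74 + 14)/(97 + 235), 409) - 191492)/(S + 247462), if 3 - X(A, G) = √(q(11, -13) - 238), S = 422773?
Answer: -191489/670235 - I*√161/670235 ≈ -0.2857 - 1.8932e-5*I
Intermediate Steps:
q(N, m) = 7*N
X(A, G) = 3 - I*√161 (X(A, G) = 3 - √(7*11 - 238) = 3 - √(77 - 238) = 3 - √(-161) = 3 - I*√161)
(X((74 + 14)/(97 + 235), 409) - 191492)/(S + 247462) = ((3 - I*√161) - 191492)/(422773 + 247462) = (-191489 - I*√161)/670235 = (-191489 - I*√161)*(1/670235) = -191489/670235 - I*√161/670235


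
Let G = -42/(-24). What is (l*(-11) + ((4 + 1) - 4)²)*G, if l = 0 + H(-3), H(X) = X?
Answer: 119/2 ≈ 59.500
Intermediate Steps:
l = -3 (l = 0 - 3 = -3)
G = 7/4 (G = -42*(-1/24) = 7/4 ≈ 1.7500)
(l*(-11) + ((4 + 1) - 4)²)*G = (-3*(-11) + ((4 + 1) - 4)²)*(7/4) = (33 + (5 - 4)²)*(7/4) = (33 + 1²)*(7/4) = (33 + 1)*(7/4) = 34*(7/4) = 119/2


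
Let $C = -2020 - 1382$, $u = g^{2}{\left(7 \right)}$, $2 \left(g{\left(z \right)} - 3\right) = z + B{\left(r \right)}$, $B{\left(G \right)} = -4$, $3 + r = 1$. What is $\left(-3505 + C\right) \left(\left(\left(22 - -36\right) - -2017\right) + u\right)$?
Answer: $- \frac{57887567}{4} \approx -1.4472 \cdot 10^{7}$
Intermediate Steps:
$r = -2$ ($r = -3 + 1 = -2$)
$g{\left(z \right)} = 1 + \frac{z}{2}$ ($g{\left(z \right)} = 3 + \frac{z - 4}{2} = 3 + \frac{-4 + z}{2} = 3 + \left(-2 + \frac{z}{2}\right) = 1 + \frac{z}{2}$)
$u = \frac{81}{4}$ ($u = \left(1 + \frac{1}{2} \cdot 7\right)^{2} = \left(1 + \frac{7}{2}\right)^{2} = \left(\frac{9}{2}\right)^{2} = \frac{81}{4} \approx 20.25$)
$C = -3402$ ($C = -2020 - 1382 = -3402$)
$\left(-3505 + C\right) \left(\left(\left(22 - -36\right) - -2017\right) + u\right) = \left(-3505 - 3402\right) \left(\left(\left(22 - -36\right) - -2017\right) + \frac{81}{4}\right) = - 6907 \left(\left(\left(22 + 36\right) + 2017\right) + \frac{81}{4}\right) = - 6907 \left(\left(58 + 2017\right) + \frac{81}{4}\right) = - 6907 \left(2075 + \frac{81}{4}\right) = \left(-6907\right) \frac{8381}{4} = - \frac{57887567}{4}$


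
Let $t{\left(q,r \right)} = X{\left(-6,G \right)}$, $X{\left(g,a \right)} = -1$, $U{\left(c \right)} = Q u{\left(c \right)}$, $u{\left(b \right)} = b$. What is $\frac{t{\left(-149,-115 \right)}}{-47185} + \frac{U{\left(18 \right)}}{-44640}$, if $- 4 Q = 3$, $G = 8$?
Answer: $\frac{6059}{18723008} \approx 0.00032361$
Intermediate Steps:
$Q = - \frac{3}{4}$ ($Q = \left(- \frac{1}{4}\right) 3 = - \frac{3}{4} \approx -0.75$)
$U{\left(c \right)} = - \frac{3 c}{4}$
$t{\left(q,r \right)} = -1$
$\frac{t{\left(-149,-115 \right)}}{-47185} + \frac{U{\left(18 \right)}}{-44640} = - \frac{1}{-47185} + \frac{\left(- \frac{3}{4}\right) 18}{-44640} = \left(-1\right) \left(- \frac{1}{47185}\right) - - \frac{3}{9920} = \frac{1}{47185} + \frac{3}{9920} = \frac{6059}{18723008}$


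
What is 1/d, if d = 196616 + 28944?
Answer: 1/225560 ≈ 4.4334e-6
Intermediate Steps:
d = 225560
1/d = 1/225560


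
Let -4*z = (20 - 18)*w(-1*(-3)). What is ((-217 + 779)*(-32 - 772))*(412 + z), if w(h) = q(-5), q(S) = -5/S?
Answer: -185935452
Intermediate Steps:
w(h) = 1 (w(h) = -5/(-5) = -5*(-1/5) = 1)
z = -1/2 (z = -(20 - 18)/4 = -1/2 ≈ -0.50000)
((-217 + 779)*(-32 - 772))*(412 + z) = ((-217 + 779)*(-32 - 772))*(412 - 1/2) = (562*(-804))*(823/2) = -451848*823/2 = -185935452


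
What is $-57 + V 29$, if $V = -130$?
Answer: $-3827$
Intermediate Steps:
$-57 + V 29 = -57 - 3770 = -3827$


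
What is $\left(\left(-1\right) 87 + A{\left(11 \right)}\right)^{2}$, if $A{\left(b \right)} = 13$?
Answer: $5476$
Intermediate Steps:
$\left(\left(-1\right) 87 + A{\left(11 \right)}\right)^{2} = \left(\left(-1\right) 87 + 13\right)^{2} = \left(-87 + 13\right)^{2} = \left(-74\right)^{2} = 5476$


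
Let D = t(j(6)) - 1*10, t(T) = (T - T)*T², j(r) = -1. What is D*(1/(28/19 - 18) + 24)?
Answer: -37585/157 ≈ -239.40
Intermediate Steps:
t(T) = 0 (t(T) = 0*T² = 0)
D = -10 (D = 0 - 1*10 = 0 - 10 = -10)
D*(1/(28/19 - 18) + 24) = -10*(1/(28/19 - 18) + 24) = -10*(1/(-314/19) + 24) = -10*(-19/314 + 24) = -10*7517/314 = -37585/157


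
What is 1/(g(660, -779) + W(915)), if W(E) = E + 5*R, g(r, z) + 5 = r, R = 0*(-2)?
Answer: 1/1570 ≈ 0.00063694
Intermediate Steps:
R = 0
g(r, z) = -5 + r
W(E) = E (W(E) = E + 5*0 = E + 0 = E)
1/(g(660, -779) + W(915)) = 1/((-5 + 660) + 915) = 1/(655 + 915) = 1/1570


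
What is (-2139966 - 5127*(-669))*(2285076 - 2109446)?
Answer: 226562173110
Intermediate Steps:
(-2139966 - 5127*(-669))*(2285076 - 2109446) = (-2139966 + 3429963)*175630 = 1289997*175630 = 226562173110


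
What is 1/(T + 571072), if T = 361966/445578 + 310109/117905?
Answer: 26267937045/15000973771836856 ≈ 1.7511e-6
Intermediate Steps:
T = 90427674616/26267937045 (T = 361966*(1/445578) + 310109*(1/117905) = 180983/222789 + 310109/117905 = 90427674616/26267937045 ≈ 3.4425)
1/(T + 571072) = 1/(90427674616/26267937045 + 571072) = 1/(15000973771836856/26267937045) = 26267937045/15000973771836856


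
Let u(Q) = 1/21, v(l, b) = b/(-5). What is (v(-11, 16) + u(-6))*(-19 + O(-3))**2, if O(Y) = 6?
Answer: -55939/105 ≈ -532.75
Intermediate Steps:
v(l, b) = -b/5 (v(l, b) = b*(-1/5) = -b/5)
u(Q) = 1/21
(v(-11, 16) + u(-6))*(-19 + O(-3))**2 = (-1/5*16 + 1/21)*(-19 + 6)**2 = (-16/5 + 1/21)*(-13)**2 = -331/105*169 = -55939/105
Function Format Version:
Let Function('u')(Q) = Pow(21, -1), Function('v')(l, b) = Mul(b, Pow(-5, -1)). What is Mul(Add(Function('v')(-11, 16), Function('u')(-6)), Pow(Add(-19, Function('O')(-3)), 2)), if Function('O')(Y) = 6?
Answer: Rational(-55939, 105) ≈ -532.75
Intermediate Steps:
Function('v')(l, b) = Mul(Rational(-1, 5), b) (Function('v')(l, b) = Mul(b, Rational(-1, 5)) = Mul(Rational(-1, 5), b))
Function('u')(Q) = Rational(1, 21)
Mul(Add(Function('v')(-11, 16), Function('u')(-6)), Pow(Add(-19, Function('O')(-3)), 2)) = Mul(Add(Mul(Rational(-1, 5), 16), Rational(1, 21)), Pow(Add(-19, 6), 2)) = Mul(Add(Rational(-16, 5), Rational(1, 21)), Pow(-13, 2)) = Mul(Rational(-331, 105), 169) = Rational(-55939, 105)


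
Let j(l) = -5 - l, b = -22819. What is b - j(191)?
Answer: -22623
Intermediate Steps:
b - j(191) = -22819 - (-5 - 1*191) = -22819 - (-5 - 191) = -22819 - 1*(-196) = -22819 + 196 = -22623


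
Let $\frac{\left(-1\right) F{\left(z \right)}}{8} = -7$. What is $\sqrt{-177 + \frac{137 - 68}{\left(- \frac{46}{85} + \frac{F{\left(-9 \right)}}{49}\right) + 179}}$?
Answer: $\frac{188 i \sqrt{6340538}}{35621} \approx 13.29 i$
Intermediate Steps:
$F{\left(z \right)} = 56$ ($F{\left(z \right)} = \left(-8\right) \left(-7\right) = 56$)
$\sqrt{-177 + \frac{137 - 68}{\left(- \frac{46}{85} + \frac{F{\left(-9 \right)}}{49}\right) + 179}} = \sqrt{-177 + \frac{137 - 68}{\left(- \frac{46}{85} + \frac{56}{49}\right) + 179}} = \sqrt{-177 + \frac{69}{\left(\left(-46\right) \frac{1}{85} + 56 \cdot \frac{1}{49}\right) + 179}} = \sqrt{-177 + \frac{69}{\left(- \frac{46}{85} + \frac{8}{7}\right) + 179}} = \sqrt{-177 + \frac{69}{\frac{358}{595} + 179}} = \sqrt{-177 + \frac{69}{\frac{106863}{595}}} = \sqrt{-177 + 69 \cdot \frac{595}{106863}} = \sqrt{-177 + \frac{13685}{35621}} = \sqrt{- \frac{6291232}{35621}} = \frac{188 i \sqrt{6340538}}{35621}$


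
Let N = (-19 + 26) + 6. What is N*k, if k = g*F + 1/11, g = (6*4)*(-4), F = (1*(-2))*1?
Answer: 27469/11 ≈ 2497.2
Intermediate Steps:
F = -2 (F = -2*1 = -2)
g = -96 (g = 24*(-4) = -96)
k = 2113/11 (k = -96*(-2) + 1/11 = 192 + 1/11 = 2113/11 ≈ 192.09)
N = 13 (N = 7 + 6 = 13)
N*k = 13*(2113/11) = 27469/11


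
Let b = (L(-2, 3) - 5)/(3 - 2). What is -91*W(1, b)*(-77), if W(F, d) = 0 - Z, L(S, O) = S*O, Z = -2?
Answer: 14014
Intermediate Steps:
L(S, O) = O*S
b = -11 (b = (3*(-2) - 5)/(3 - 2) = (-6 - 5)/1 = -11*1 = -11)
W(F, d) = 2 (W(F, d) = 0 - 1*(-2) = 0 + 2 = 2)
-91*W(1, b)*(-77) = -91*2*(-77) = -182*(-77) = 14014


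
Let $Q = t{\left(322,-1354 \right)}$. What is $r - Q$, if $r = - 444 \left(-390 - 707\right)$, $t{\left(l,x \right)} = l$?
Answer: $486746$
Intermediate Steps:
$Q = 322$
$r = 487068$ ($r = \left(-444\right) \left(-1097\right) = 487068$)
$r - Q = 487068 - 322 = 486746$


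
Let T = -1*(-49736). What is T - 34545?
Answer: 15191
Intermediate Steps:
T = 49736
T - 34545 = 49736 - 34545 = 15191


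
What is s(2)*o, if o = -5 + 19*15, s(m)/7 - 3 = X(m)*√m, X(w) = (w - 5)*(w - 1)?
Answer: 5880 - 5880*√2 ≈ -2435.6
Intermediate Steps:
X(w) = (-1 + w)*(-5 + w) (X(w) = (-5 + w)*(-1 + w) = (-1 + w)*(-5 + w))
s(m) = 21 + 7*√m*(5 + m² - 6*m) (s(m) = 21 + 7*((5 + m² - 6*m)*√m) = 21 + 7*(√m*(5 + m² - 6*m)) = 21 + 7*√m*(5 + m² - 6*m))
o = 280 (o = -5 + 285 = 280)
s(2)*o = (21 + 7*√2*(5 + 2² - 6*2))*280 = (21 + 7*√2*(5 + 4 - 12))*280 = (21 + 7*√2*(-3))*280 = (21 - 21*√2)*280 = 5880 - 5880*√2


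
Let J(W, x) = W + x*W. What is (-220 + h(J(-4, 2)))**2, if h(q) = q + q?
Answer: 59536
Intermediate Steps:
J(W, x) = W + W*x
h(q) = 2*q
(-220 + h(J(-4, 2)))**2 = (-220 + 2*(-4*(1 + 2)))**2 = (-220 + 2*(-4*3))**2 = (-220 + 2*(-12))**2 = (-220 - 24)**2 = (-244)**2 = 59536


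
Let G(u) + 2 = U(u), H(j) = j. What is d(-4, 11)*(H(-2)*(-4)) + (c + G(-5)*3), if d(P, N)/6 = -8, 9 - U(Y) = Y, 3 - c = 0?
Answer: -345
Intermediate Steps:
c = 3 (c = 3 - 1*0 = 3 + 0 = 3)
U(Y) = 9 - Y
d(P, N) = -48 (d(P, N) = 6*(-8) = -48)
G(u) = 7 - u (G(u) = -2 + (9 - u) = 7 - u)
d(-4, 11)*(H(-2)*(-4)) + (c + G(-5)*3) = -(-96)*(-4) + (3 + (7 - 1*(-5))*3) = -48*8 + (3 + (7 + 5)*3) = -384 + (3 + 12*3) = -384 + (3 + 36) = -384 + 39 = -345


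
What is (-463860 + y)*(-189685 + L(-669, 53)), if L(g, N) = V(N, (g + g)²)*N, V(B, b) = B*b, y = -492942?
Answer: -4811380001496222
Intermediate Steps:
L(g, N) = 4*N²*g² (L(g, N) = (N*(g + g)²)*N = (N*(2*g)²)*N = (N*(4*g²))*N = (4*N*g²)*N = 4*N²*g²)
(-463860 + y)*(-189685 + L(-669, 53)) = (-463860 - 492942)*(-189685 + 4*53²*(-669)²) = -956802*(-189685 + 4*2809*447561) = -956802*(-189685 + 5028795396) = -956802*5028605711 = -4811380001496222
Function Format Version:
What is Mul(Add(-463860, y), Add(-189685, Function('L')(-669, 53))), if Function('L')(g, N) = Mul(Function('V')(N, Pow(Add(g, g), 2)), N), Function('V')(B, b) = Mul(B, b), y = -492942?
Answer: -4811380001496222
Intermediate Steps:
Function('L')(g, N) = Mul(4, Pow(N, 2), Pow(g, 2)) (Function('L')(g, N) = Mul(Mul(N, Pow(Add(g, g), 2)), N) = Mul(Mul(N, Pow(Mul(2, g), 2)), N) = Mul(Mul(N, Mul(4, Pow(g, 2))), N) = Mul(Mul(4, N, Pow(g, 2)), N) = Mul(4, Pow(N, 2), Pow(g, 2)))
Mul(Add(-463860, y), Add(-189685, Function('L')(-669, 53))) = Mul(Add(-463860, -492942), Add(-189685, Mul(4, Pow(53, 2), Pow(-669, 2)))) = Mul(-956802, Add(-189685, Mul(4, 2809, 447561))) = Mul(-956802, Add(-189685, 5028795396)) = Mul(-956802, 5028605711) = -4811380001496222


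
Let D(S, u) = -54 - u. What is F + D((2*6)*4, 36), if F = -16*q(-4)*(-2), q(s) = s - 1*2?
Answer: -282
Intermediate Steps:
q(s) = -2 + s (q(s) = s - 2 = -2 + s)
F = -192 (F = -16*(-2 - 4)*(-2) = -16*(-6)*(-2) = 96*(-2) = -192)
F + D((2*6)*4, 36) = -192 + (-54 - 1*36) = -192 + (-54 - 36) = -192 - 90 = -282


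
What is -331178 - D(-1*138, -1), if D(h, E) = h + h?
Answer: -330902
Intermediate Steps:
D(h, E) = 2*h
-331178 - D(-1*138, -1) = -331178 - 2*(-1*138) = -331178 - 2*(-138) = -331178 - 1*(-276) = -331178 + 276 = -330902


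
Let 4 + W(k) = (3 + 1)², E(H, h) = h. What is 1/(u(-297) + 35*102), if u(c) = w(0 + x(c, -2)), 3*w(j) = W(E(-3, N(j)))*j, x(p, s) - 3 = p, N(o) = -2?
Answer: 1/2394 ≈ 0.00041771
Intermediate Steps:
x(p, s) = 3 + p
W(k) = 12 (W(k) = -4 + (3 + 1)² = -4 + 4² = -4 + 16 = 12)
w(j) = 4*j (w(j) = (12*j)/3 = 4*j)
u(c) = 12 + 4*c (u(c) = 4*(0 + (3 + c)) = 4*(3 + c) = 12 + 4*c)
1/(u(-297) + 35*102) = 1/((12 + 4*(-297)) + 35*102) = 1/((12 - 1188) + 3570) = 1/(-1176 + 3570) = 1/2394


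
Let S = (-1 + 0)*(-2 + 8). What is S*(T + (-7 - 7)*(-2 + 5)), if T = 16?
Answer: 156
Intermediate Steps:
S = -6 (S = -1*6 = -6)
S*(T + (-7 - 7)*(-2 + 5)) = -6*(16 + (-7 - 7)*(-2 + 5)) = -6*(16 - 14*3) = -6*(16 - 42) = -6*(-26) = 156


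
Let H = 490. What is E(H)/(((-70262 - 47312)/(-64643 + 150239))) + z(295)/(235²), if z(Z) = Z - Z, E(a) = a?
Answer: -20971020/58787 ≈ -356.73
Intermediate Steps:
z(Z) = 0
E(H)/(((-70262 - 47312)/(-64643 + 150239))) + z(295)/(235²) = 490/(((-70262 - 47312)/(-64643 + 150239))) + 0/(235²) = 490/((-117574/85596)) + 0/55225 = 490/((-117574*1/85596)) + 0*(1/55225) = 490/(-58787/42798) + 0 = 490*(-42798/58787) + 0 = -20971020/58787 + 0 = -20971020/58787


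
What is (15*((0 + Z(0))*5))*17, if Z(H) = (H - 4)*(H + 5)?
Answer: -25500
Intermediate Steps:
Z(H) = (-4 + H)*(5 + H)
(15*((0 + Z(0))*5))*17 = (15*((0 + (-20 + 0 + 0²))*5))*17 = (15*((0 + (-20 + 0 + 0))*5))*17 = (15*((0 - 20)*5))*17 = (15*(-20*5))*17 = (15*(-100))*17 = -1500*17 = -25500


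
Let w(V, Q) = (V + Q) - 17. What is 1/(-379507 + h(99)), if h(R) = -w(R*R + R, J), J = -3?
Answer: -1/389387 ≈ -2.5681e-6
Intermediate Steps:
w(V, Q) = -17 + Q + V (w(V, Q) = (Q + V) - 17 = -17 + Q + V)
h(R) = 20 - R - R² (h(R) = -(-17 - 3 + (R*R + R)) = -(-17 - 3 + (R² + R)) = -(-17 - 3 + (R + R²)) = -(-20 + R + R²) = 20 - R - R²)
1/(-379507 + h(99)) = 1/(-379507 + (20 - 1*99*(1 + 99))) = 1/(-379507 + (20 - 1*99*100)) = 1/(-379507 + (20 - 9900)) = 1/(-379507 - 9880) = 1/(-389387) = -1/389387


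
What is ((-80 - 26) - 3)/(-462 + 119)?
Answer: 109/343 ≈ 0.31778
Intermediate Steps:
((-80 - 26) - 3)/(-462 + 119) = (-106 - 3)/(-343) = -109*(-1/343) = 109/343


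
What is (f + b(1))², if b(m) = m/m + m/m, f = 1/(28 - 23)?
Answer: 121/25 ≈ 4.8400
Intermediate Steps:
f = ⅕ (f = 1/5 = ⅕ ≈ 0.20000)
b(m) = 2 (b(m) = 1 + 1 = 2)
(f + b(1))² = (⅕ + 2)² = (11/5)² = 121/25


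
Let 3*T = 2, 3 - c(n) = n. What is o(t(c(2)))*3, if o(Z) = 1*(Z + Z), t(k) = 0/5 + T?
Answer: 4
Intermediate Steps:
c(n) = 3 - n
T = 2/3 (T = (1/3)*2 = 2/3 ≈ 0.66667)
t(k) = 2/3 (t(k) = 0/5 + 2/3 = 0*(1/5) + 2/3 = 0 + 2/3 = 2/3)
o(Z) = 2*Z (o(Z) = 1*(2*Z) = 2*Z)
o(t(c(2)))*3 = (2*(2/3))*3 = (4/3)*3 = 4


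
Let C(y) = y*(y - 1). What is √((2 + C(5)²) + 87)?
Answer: √489 ≈ 22.113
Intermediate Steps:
C(y) = y*(-1 + y)
√((2 + C(5)²) + 87) = √((2 + (5*(-1 + 5))²) + 87) = √((2 + (5*4)²) + 87) = √((2 + 20²) + 87) = √((2 + 400) + 87) = √(402 + 87) = √489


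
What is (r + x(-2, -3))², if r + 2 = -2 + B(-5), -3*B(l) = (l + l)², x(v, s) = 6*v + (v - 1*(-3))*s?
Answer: 24649/9 ≈ 2738.8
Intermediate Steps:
x(v, s) = 6*v + s*(3 + v) (x(v, s) = 6*v + (v + 3)*s = 6*v + (3 + v)*s = 6*v + s*(3 + v))
B(l) = -4*l²/3 (B(l) = -(l + l)²/3 = -4*l²/3)
r = -112/3 (r = -2 + (-2 - 4/3*(-5)²) = -2 + (-2 - 4/3*25) = -2 + (-2 - 100/3) = -2 - 106/3 = -112/3 ≈ -37.333)
(r + x(-2, -3))² = (-112/3 + (3*(-3) + 6*(-2) - 3*(-2)))² = (-112/3 + (-9 - 12 + 6))² = (-112/3 - 15)² = (-157/3)² = 24649/9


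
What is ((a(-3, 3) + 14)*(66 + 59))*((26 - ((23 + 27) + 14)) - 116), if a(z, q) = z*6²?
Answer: 1809500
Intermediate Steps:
a(z, q) = 36*z (a(z, q) = z*36 = 36*z)
((a(-3, 3) + 14)*(66 + 59))*((26 - ((23 + 27) + 14)) - 116) = ((36*(-3) + 14)*(66 + 59))*((26 - ((23 + 27) + 14)) - 116) = ((-108 + 14)*125)*((26 - (50 + 14)) - 116) = (-94*125)*((26 - 1*64) - 116) = -11750*((26 - 64) - 116) = -11750*(-38 - 116) = -11750*(-154) = 1809500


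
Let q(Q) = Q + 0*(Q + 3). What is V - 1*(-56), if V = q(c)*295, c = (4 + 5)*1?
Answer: 2711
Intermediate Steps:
c = 9 (c = 9*1 = 9)
q(Q) = Q (q(Q) = Q + 0*(3 + Q) = Q + 0 = Q)
V = 2655 (V = 9*295 = 2655)
V - 1*(-56) = 2655 - 1*(-56) = 2655 + 56 = 2711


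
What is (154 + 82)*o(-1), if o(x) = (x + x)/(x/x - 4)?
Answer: 472/3 ≈ 157.33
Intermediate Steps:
o(x) = -2*x/3 (o(x) = (2*x)/(1 - 4) = (2*x)/(-3) = (2*x)*(-1/3) = -2*x/3)
(154 + 82)*o(-1) = (154 + 82)*(-2/3*(-1)) = 236*(2/3) = 472/3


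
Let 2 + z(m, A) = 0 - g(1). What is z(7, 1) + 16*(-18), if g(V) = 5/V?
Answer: -295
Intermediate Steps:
z(m, A) = -7 (z(m, A) = -2 + (0 - 5/1) = -2 + (0 - 5) = -2 - 5 = -7)
z(7, 1) + 16*(-18) = -7 + 16*(-18) = -7 - 288 = -295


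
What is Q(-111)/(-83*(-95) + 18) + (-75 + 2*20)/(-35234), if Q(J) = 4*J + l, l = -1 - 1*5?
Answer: -15578695/278454302 ≈ -0.055947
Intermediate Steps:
l = -6 (l = -1 - 5 = -6)
Q(J) = -6 + 4*J (Q(J) = 4*J - 6 = -6 + 4*J)
Q(-111)/(-83*(-95) + 18) + (-75 + 2*20)/(-35234) = (-6 + 4*(-111))/(-83*(-95) + 18) + (-75 + 2*20)/(-35234) = (-6 - 444)/(7885 + 18) + (-75 + 40)*(-1/35234) = -450/7903 - 35*(-1/35234) = -450*1/7903 + 35/35234 = -450/7903 + 35/35234 = -15578695/278454302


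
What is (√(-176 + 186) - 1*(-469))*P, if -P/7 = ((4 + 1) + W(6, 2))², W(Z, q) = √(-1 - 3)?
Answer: 7*(5 + 2*I)²*(-469 - √10) ≈ -69408.0 - 66103.0*I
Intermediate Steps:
W(Z, q) = 2*I (W(Z, q) = √(-4) = 2*I)
P = -7*(5 + 2*I)² (P = -7*((4 + 1) + 2*I)² = -7*(5 + 2*I)² ≈ -147.0 - 140.0*I)
(√(-176 + 186) - 1*(-469))*P = (√(-176 + 186) - 1*(-469))*(-147 - 140*I) = (√10 + 469)*(-147 - 140*I) = (469 + √10)*(-147 - 140*I) = (-147 - 140*I)*(469 + √10)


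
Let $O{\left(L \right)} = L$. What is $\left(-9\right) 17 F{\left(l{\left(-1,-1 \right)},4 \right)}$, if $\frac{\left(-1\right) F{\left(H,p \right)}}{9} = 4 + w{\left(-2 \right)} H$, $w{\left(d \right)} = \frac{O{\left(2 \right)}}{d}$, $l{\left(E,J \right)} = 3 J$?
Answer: $9639$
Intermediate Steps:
$w{\left(d \right)} = \frac{2}{d}$
$F{\left(H,p \right)} = -36 + 9 H$ ($F{\left(H,p \right)} = - 9 \left(4 + \frac{2}{-2} H\right) = - 9 \left(4 + 2 \left(- \frac{1}{2}\right) H\right) = - 9 \left(4 - H\right) = -36 + 9 H$)
$\left(-9\right) 17 F{\left(l{\left(-1,-1 \right)},4 \right)} = \left(-9\right) 17 \left(-36 + 9 \cdot 3 \left(-1\right)\right) = - 153 \left(-36 + 9 \left(-3\right)\right) = - 153 \left(-36 - 27\right) = \left(-153\right) \left(-63\right) = 9639$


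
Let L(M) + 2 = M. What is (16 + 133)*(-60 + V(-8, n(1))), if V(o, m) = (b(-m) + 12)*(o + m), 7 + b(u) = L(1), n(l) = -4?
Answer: -16092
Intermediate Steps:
L(M) = -2 + M
b(u) = -8 (b(u) = -7 + (-2 + 1) = -7 - 1 = -8)
V(o, m) = 4*m + 4*o (V(o, m) = (-8 + 12)*(o + m) = 4*(m + o) = 4*m + 4*o)
(16 + 133)*(-60 + V(-8, n(1))) = (16 + 133)*(-60 + (4*(-4) + 4*(-8))) = 149*(-60 + (-16 - 32)) = 149*(-60 - 48) = 149*(-108) = -16092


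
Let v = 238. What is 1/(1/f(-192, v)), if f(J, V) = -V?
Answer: -238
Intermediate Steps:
1/(1/f(-192, v)) = 1/(1/(-1*238)) = 1/(1/(-238)) = 1/(-1/238) = -238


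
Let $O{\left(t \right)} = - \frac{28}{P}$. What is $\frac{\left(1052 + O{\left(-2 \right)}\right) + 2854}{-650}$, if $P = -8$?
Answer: $- \frac{7819}{1300} \approx -6.0146$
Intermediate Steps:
$O{\left(t \right)} = \frac{7}{2}$ ($O{\left(t \right)} = - \frac{28}{-8} = \left(-28\right) \left(- \frac{1}{8}\right) = \frac{7}{2}$)
$\frac{\left(1052 + O{\left(-2 \right)}\right) + 2854}{-650} = \frac{\left(1052 + \frac{7}{2}\right) + 2854}{-650} = \left(\frac{2111}{2} + 2854\right) \left(- \frac{1}{650}\right) = \frac{7819}{2} \left(- \frac{1}{650}\right) = - \frac{7819}{1300}$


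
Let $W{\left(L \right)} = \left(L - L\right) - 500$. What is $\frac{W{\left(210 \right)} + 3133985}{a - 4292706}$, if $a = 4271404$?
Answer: $- \frac{3133485}{21302} \approx -147.1$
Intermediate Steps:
$W{\left(L \right)} = -500$ ($W{\left(L \right)} = 0 - 500 = -500$)
$\frac{W{\left(210 \right)} + 3133985}{a - 4292706} = \frac{-500 + 3133985}{4271404 - 4292706} = \frac{3133485}{-21302} = 3133485 \left(- \frac{1}{21302}\right) = - \frac{3133485}{21302}$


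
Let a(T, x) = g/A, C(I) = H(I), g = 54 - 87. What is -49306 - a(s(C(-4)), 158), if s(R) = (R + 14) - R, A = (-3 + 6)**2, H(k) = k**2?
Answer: -147907/3 ≈ -49302.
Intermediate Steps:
g = -33
C(I) = I**2
A = 9 (A = 3**2 = 9)
s(R) = 14 (s(R) = (14 + R) - R = 14)
a(T, x) = -11/3 (a(T, x) = -33/9 = -33*1/9 = -11/3)
-49306 - a(s(C(-4)), 158) = -49306 - 1*(-11/3) = -49306 + 11/3 = -147907/3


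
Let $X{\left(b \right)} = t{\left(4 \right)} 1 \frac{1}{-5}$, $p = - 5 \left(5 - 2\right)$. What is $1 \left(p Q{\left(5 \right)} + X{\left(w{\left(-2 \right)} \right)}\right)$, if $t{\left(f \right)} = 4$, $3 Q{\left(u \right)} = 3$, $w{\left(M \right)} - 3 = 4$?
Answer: $- \frac{79}{5} \approx -15.8$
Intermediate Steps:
$w{\left(M \right)} = 7$ ($w{\left(M \right)} = 3 + 4 = 7$)
$Q{\left(u \right)} = 1$ ($Q{\left(u \right)} = \frac{1}{3} \cdot 3 = 1$)
$p = -15$ ($p = \left(-5\right) 3 = -15$)
$X{\left(b \right)} = - \frac{4}{5}$ ($X{\left(b \right)} = 4 \cdot 1 \frac{1}{-5} = 4 \cdot 1 \left(- \frac{1}{5}\right) = 4 \left(- \frac{1}{5}\right) = - \frac{4}{5}$)
$1 \left(p Q{\left(5 \right)} + X{\left(w{\left(-2 \right)} \right)}\right) = 1 \left(\left(-15\right) 1 - \frac{4}{5}\right) = 1 \left(-15 - \frac{4}{5}\right) = 1 \left(- \frac{79}{5}\right) = - \frac{79}{5}$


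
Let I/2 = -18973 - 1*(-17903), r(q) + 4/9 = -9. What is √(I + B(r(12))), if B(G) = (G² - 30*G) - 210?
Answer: 5*I*√6407/9 ≈ 44.469*I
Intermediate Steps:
r(q) = -85/9 (r(q) = -4/9 - 9 = -85/9)
I = -2140 (I = 2*(-18973 - 1*(-17903)) = 2*(-18973 + 17903) = 2*(-1070) = -2140)
B(G) = -210 + G² - 30*G
√(I + B(r(12))) = √(-2140 + (-210 + (-85/9)² - 30*(-85/9))) = √(-2140 + (-210 + 7225/81 + 850/3)) = √(-2140 + 13165/81) = √(-160175/81) = 5*I*√6407/9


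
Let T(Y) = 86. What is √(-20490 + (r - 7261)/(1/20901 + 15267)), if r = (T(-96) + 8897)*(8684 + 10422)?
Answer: I*√58857139287617567259/79773892 ≈ 96.17*I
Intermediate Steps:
r = 171629198 (r = (86 + 8897)*(8684 + 10422) = 8983*19106 = 171629198)
√(-20490 + (r - 7261)/(1/20901 + 15267)) = √(-20490 + (171629198 - 7261)/(1/20901 + 15267)) = √(-20490 + 171621937/(1/20901 + 15267)) = √(-20490 + 171621937/(319095568/20901)) = √(-20490 + 171621937*(20901/319095568)) = √(-20490 + 3587070105237/319095568) = √(-2951198083083/319095568) = I*√58857139287617567259/79773892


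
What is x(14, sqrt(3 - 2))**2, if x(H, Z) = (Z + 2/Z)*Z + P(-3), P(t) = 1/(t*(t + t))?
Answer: 3025/324 ≈ 9.3364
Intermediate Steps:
P(t) = 1/(2*t**2) (P(t) = 1/(t*(2*t)) = 1/(2*t**2))
x(H, Z) = 1/18 + Z*(Z + 2/Z) (x(H, Z) = (Z + 2/Z)*Z + (1/2)/(-3)**2 = Z*(Z + 2/Z) + (1/2)*(1/9) = Z*(Z + 2/Z) + 1/18 = 1/18 + Z*(Z + 2/Z))
x(14, sqrt(3 - 2))**2 = (37/18 + (sqrt(3 - 2))**2)**2 = (37/18 + (sqrt(1))**2)**2 = (37/18 + 1**2)**2 = (37/18 + 1)**2 = (55/18)**2 = 3025/324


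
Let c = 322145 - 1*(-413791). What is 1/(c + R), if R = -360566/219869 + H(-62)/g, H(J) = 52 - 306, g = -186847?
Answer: 41081863043/30233554645584572 ≈ 1.3588e-6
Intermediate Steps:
c = 735936 (c = 322145 + 413791 = 735936)
H(J) = -254
R = -67314828676/41081863043 (R = -360566/219869 - 254/(-186847) = -360566*1/219869 - 254*(-1/186847) = -360566/219869 + 254/186847 = -67314828676/41081863043 ≈ -1.6386)
1/(c + R) = 1/(735936 - 67314828676/41081863043) = 1/(30233554645584572/41081863043) = 41081863043/30233554645584572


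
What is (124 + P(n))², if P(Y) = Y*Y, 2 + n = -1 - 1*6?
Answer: 42025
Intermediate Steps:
n = -9 (n = -2 + (-1 - 1*6) = -2 + (-1 - 6) = -2 - 7 = -9)
P(Y) = Y²
(124 + P(n))² = (124 + (-9)²)² = (124 + 81)² = 205² = 42025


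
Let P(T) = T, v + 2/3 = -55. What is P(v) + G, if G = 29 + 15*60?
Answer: 2620/3 ≈ 873.33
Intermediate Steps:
v = -167/3 (v = -⅔ - 55 = -167/3 ≈ -55.667)
G = 929 (G = 29 + 900 = 929)
P(v) + G = -167/3 + 929 = 2620/3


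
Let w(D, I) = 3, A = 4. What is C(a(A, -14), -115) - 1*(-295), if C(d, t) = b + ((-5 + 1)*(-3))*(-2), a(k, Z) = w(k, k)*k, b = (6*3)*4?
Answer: 343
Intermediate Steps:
b = 72 (b = 18*4 = 72)
a(k, Z) = 3*k
C(d, t) = 48 (C(d, t) = 72 + ((-5 + 1)*(-3))*(-2) = 72 - 4*(-3)*(-2) = 72 + 12*(-2) = 72 - 24 = 48)
C(a(A, -14), -115) - 1*(-295) = 48 - 1*(-295) = 48 + 295 = 343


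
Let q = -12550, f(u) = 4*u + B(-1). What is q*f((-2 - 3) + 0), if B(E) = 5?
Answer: 188250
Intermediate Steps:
f(u) = 5 + 4*u (f(u) = 4*u + 5 = 5 + 4*u)
q*f((-2 - 3) + 0) = -12550*(5 + 4*((-2 - 3) + 0)) = -12550*(5 + 4*(-5 + 0)) = -12550*(5 + 4*(-5)) = -12550*(5 - 20) = -12550*(-15) = 188250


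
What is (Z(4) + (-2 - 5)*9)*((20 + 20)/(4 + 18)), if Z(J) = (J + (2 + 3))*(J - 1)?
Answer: -720/11 ≈ -65.455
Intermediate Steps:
Z(J) = (-1 + J)*(5 + J) (Z(J) = (J + 5)*(-1 + J) = (5 + J)*(-1 + J) = (-1 + J)*(5 + J))
(Z(4) + (-2 - 5)*9)*((20 + 20)/(4 + 18)) = ((-5 + 4² + 4*4) + (-2 - 5)*9)*((20 + 20)/(4 + 18)) = ((-5 + 16 + 16) - 7*9)*(40/22) = (27 - 63)*(40*(1/22)) = -36*20/11 = -720/11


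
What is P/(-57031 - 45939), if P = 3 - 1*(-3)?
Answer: -3/51485 ≈ -5.8269e-5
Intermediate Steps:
P = 6 (P = 3 + 3 = 6)
P/(-57031 - 45939) = 6/(-57031 - 45939) = 6/(-102970) = 6*(-1/102970) = -3/51485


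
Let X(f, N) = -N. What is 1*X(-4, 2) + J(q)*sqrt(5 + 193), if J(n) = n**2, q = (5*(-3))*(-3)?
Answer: -2 + 6075*sqrt(22) ≈ 28492.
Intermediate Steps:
q = 45 (q = -15*(-3) = 45)
1*X(-4, 2) + J(q)*sqrt(5 + 193) = 1*(-1*2) + 45**2*sqrt(5 + 193) = 1*(-2) + 2025*sqrt(198) = -2 + 2025*(3*sqrt(22)) = -2 + 6075*sqrt(22)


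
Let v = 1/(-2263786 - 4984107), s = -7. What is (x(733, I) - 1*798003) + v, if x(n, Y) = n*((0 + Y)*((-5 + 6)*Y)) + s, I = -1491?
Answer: 11804790917945158/7247893 ≈ 1.6287e+9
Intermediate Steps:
v = -1/7247893 (v = 1/(-7247893) = -1/7247893 ≈ -1.3797e-7)
x(n, Y) = -7 + n*Y² (x(n, Y) = n*((0 + Y)*((-5 + 6)*Y)) - 7 = n*(Y*(1*Y)) - 7 = n*(Y*Y) - 7 = n*Y² - 7 = -7 + n*Y²)
(x(733, I) - 1*798003) + v = ((-7 + 733*(-1491)²) - 1*798003) - 1/7247893 = ((-7 + 733*2223081) - 798003) - 1/7247893 = ((-7 + 1629518373) - 798003) - 1/7247893 = (1629518366 - 798003) - 1/7247893 = 1628720363 - 1/7247893 = 11804790917945158/7247893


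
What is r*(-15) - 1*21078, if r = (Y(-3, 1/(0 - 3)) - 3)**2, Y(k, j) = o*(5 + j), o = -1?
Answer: -65879/3 ≈ -21960.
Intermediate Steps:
Y(k, j) = -5 - j (Y(k, j) = -(5 + j) = -5 - j)
r = 529/9 (r = ((-5 - 1/(0 - 3)) - 3)**2 = ((-5 - 1/(-3)) - 3)**2 = ((-5 - 1*(-1/3)) - 3)**2 = ((-5 + 1/3) - 3)**2 = (-14/3 - 3)**2 = (-23/3)**2 = 529/9 ≈ 58.778)
r*(-15) - 1*21078 = (529/9)*(-15) - 1*21078 = -2645/3 - 21078 = -65879/3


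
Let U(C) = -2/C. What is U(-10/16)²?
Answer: 256/25 ≈ 10.240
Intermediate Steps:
U(-10/16)² = (-2/((-10/16)))² = (-2/((-10*1/16)))² = (-2/(-5/8))² = (-2*(-8/5))² = (16/5)² = 256/25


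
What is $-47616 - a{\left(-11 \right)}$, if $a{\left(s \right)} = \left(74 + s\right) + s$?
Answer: $-47668$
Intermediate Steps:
$a{\left(s \right)} = 74 + 2 s$
$-47616 - a{\left(-11 \right)} = -47616 - \left(74 + 2 \left(-11\right)\right) = -47616 - \left(74 - 22\right) = -47616 - 52 = -47668$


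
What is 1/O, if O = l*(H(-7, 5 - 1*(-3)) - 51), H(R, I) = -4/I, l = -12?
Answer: 1/618 ≈ 0.0016181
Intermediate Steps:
O = 618 (O = -12*(-4/(5 - 1*(-3)) - 51) = -12*(-4/(5 + 3) - 51) = -12*(-4/8 - 51) = -12*(-4*⅛ - 51) = -12*(-½ - 51) = -12*(-103/2) = 618)
1/O = 1/618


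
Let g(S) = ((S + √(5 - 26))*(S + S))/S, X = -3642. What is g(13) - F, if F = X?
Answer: 3668 + 2*I*√21 ≈ 3668.0 + 9.1651*I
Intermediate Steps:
g(S) = 2*S + 2*I*√21 (g(S) = ((S + √(-21))*(2*S))/S = ((S + I*√21)*(2*S))/S = (2*S*(S + I*√21))/S = 2*S + 2*I*√21)
F = -3642
g(13) - F = (2*13 + 2*I*√21) - 1*(-3642) = (26 + 2*I*√21) + 3642 = 3668 + 2*I*√21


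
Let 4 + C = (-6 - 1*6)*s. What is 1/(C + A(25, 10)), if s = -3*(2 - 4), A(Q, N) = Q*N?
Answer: 1/174 ≈ 0.0057471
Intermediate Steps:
A(Q, N) = N*Q
s = 6 (s = -3*(-2) = 6)
C = -76 (C = -4 + (-6 - 1*6)*6 = -4 + (-6 - 6)*6 = -4 - 12*6 = -4 - 72 = -76)
1/(C + A(25, 10)) = 1/(-76 + 10*25) = 1/(-76 + 250) = 1/174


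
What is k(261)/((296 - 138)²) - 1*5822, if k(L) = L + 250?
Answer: -145339897/24964 ≈ -5822.0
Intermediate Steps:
k(L) = 250 + L
k(261)/((296 - 138)²) - 1*5822 = (250 + 261)/((296 - 138)²) - 1*5822 = 511/(158²) - 5822 = 511/24964 - 5822 = -145339897/24964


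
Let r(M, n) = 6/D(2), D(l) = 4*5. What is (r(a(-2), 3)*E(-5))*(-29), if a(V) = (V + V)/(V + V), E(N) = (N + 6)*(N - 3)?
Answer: 348/5 ≈ 69.600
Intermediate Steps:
D(l) = 20
E(N) = (-3 + N)*(6 + N) (E(N) = (6 + N)*(-3 + N) = (-3 + N)*(6 + N))
a(V) = 1 (a(V) = (2*V)/((2*V)) = (2*V)*(1/(2*V)) = 1)
r(M, n) = 3/10 (r(M, n) = 6/20 = 6*(1/20) = 3/10)
(r(a(-2), 3)*E(-5))*(-29) = (3*(-18 + (-5)**2 + 3*(-5))/10)*(-29) = (3*(-18 + 25 - 15)/10)*(-29) = ((3/10)*(-8))*(-29) = -12/5*(-29) = 348/5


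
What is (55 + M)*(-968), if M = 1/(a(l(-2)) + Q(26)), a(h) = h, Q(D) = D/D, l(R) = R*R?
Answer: -267168/5 ≈ -53434.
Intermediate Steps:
l(R) = R²
Q(D) = 1
M = ⅕ (M = 1/((-2)² + 1) = 1/(4 + 1) = 1/5 = ⅕ ≈ 0.20000)
(55 + M)*(-968) = (55 + ⅕)*(-968) = (276/5)*(-968) = -267168/5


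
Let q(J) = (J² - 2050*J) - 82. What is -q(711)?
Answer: 952111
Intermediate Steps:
q(J) = -82 + J² - 2050*J
-q(711) = -(-82 + 711² - 2050*711) = -(-82 + 505521 - 1457550) = -1*(-952111) = 952111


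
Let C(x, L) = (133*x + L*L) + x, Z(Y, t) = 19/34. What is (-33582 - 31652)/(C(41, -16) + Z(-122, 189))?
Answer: -2217956/195519 ≈ -11.344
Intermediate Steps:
Z(Y, t) = 19/34 (Z(Y, t) = 19*(1/34) = 19/34)
C(x, L) = L² + 134*x (C(x, L) = (133*x + L²) + x = (L² + 133*x) + x = L² + 134*x)
(-33582 - 31652)/(C(41, -16) + Z(-122, 189)) = (-33582 - 31652)/(((-16)² + 134*41) + 19/34) = -65234/((256 + 5494) + 19/34) = -65234/(5750 + 19/34) = -65234/195519/34 = -65234*34/195519 = -2217956/195519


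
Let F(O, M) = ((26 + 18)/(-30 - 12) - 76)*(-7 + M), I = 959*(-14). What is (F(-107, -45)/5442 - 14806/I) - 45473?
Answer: -2491738638686/54798219 ≈ -45471.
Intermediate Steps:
I = -13426
F(O, M) = 1618/3 - 1618*M/21 (F(O, M) = (44/(-42) - 76)*(-7 + M) = (44*(-1/42) - 76)*(-7 + M) = (-22/21 - 76)*(-7 + M) = -1618*(-7 + M)/21 = 1618/3 - 1618*M/21)
(F(-107, -45)/5442 - 14806/I) - 45473 = ((1618/3 - 1618/21*(-45))/5442 - 14806/(-13426)) - 45473 = ((1618/3 + 24270/7)*(1/5442) - 14806*(-1/13426)) - 45473 = ((84136/21)*(1/5442) + 7403/6713) - 45473 = (42068/57141 + 7403/6713) - 45473 = 100773901/54798219 - 45473 = -2491738638686/54798219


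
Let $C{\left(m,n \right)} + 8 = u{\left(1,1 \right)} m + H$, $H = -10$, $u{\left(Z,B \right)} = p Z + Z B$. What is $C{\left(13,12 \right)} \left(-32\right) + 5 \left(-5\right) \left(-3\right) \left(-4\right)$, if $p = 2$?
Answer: $-972$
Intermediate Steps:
$u{\left(Z,B \right)} = 2 Z + B Z$ ($u{\left(Z,B \right)} = 2 Z + Z B = 2 Z + B Z$)
$C{\left(m,n \right)} = -18 + 3 m$ ($C{\left(m,n \right)} = -8 + \left(1 \left(2 + 1\right) m - 10\right) = -8 + \left(1 \cdot 3 m - 10\right) = -8 + \left(3 m - 10\right) = -8 + \left(-10 + 3 m\right) = -18 + 3 m$)
$C{\left(13,12 \right)} \left(-32\right) + 5 \left(-5\right) \left(-3\right) \left(-4\right) = \left(-18 + 3 \cdot 13\right) \left(-32\right) + 5 \left(-5\right) \left(-3\right) \left(-4\right) = \left(-18 + 39\right) \left(-32\right) + 5 \cdot 15 \left(-4\right) = 21 \left(-32\right) + 5 \left(-60\right) = -672 - 300 = -972$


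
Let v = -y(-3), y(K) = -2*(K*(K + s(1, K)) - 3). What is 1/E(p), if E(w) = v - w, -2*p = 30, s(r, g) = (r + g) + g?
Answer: 1/57 ≈ 0.017544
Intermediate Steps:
s(r, g) = r + 2*g (s(r, g) = (g + r) + g = r + 2*g)
y(K) = 6 - 2*K*(1 + 3*K) (y(K) = -2*(K*(K + (1 + 2*K)) - 3) = -2*(K*(1 + 3*K) - 3) = -2*(-3 + K*(1 + 3*K)) = 6 - 2*K*(1 + 3*K))
p = -15 (p = -1/2*30 = -15)
v = 42 (v = -(6 - 6*(-3)**2 - 2*(-3)) = -(6 - 6*9 + 6) = -(6 - 54 + 6) = -1*(-42) = 42)
E(w) = 42 - w
1/E(p) = 1/(42 - 1*(-15)) = 1/(42 + 15) = 1/57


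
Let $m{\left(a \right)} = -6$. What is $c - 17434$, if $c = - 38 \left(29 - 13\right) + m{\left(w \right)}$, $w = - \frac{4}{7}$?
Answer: $-18048$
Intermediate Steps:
$w = - \frac{4}{7}$ ($w = \left(-4\right) \frac{1}{7} = - \frac{4}{7} \approx -0.57143$)
$c = -614$ ($c = - 38 \left(29 - 13\right) - 6 = \left(-38\right) 16 - 6 = -608 - 6 = -614$)
$c - 17434 = -614 - 17434 = -18048$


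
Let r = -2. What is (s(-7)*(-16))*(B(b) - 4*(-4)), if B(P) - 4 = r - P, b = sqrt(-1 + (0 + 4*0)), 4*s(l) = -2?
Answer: 144 - 8*I ≈ 144.0 - 8.0*I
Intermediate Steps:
s(l) = -1/2 (s(l) = (1/4)*(-2) = -1/2)
b = I (b = sqrt(-1 + (0 + 0)) = sqrt(-1 + 0) = sqrt(-1) = I ≈ 1.0*I)
B(P) = 2 - P (B(P) = 4 + (-2 - P) = 2 - P)
(s(-7)*(-16))*(B(b) - 4*(-4)) = (-1/2*(-16))*((2 - I) - 4*(-4)) = 8*((2 - I) + 16) = 8*(18 - I) = 144 - 8*I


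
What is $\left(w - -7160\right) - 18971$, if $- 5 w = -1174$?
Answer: $- \frac{57881}{5} \approx -11576.0$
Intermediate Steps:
$w = \frac{1174}{5}$ ($w = \left(- \frac{1}{5}\right) \left(-1174\right) = \frac{1174}{5} \approx 234.8$)
$\left(w - -7160\right) - 18971 = \left(\frac{1174}{5} - -7160\right) - 18971 = \left(\frac{1174}{5} + 7160\right) - 18971 = \frac{36974}{5} - 18971 = - \frac{57881}{5}$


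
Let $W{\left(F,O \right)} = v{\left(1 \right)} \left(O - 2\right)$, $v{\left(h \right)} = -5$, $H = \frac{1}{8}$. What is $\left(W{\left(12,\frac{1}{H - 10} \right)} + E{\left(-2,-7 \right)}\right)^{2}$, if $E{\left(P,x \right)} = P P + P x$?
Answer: $\frac{5071504}{6241} \approx 812.61$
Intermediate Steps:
$H = \frac{1}{8} \approx 0.125$
$W{\left(F,O \right)} = 10 - 5 O$ ($W{\left(F,O \right)} = - 5 \left(O - 2\right) = - 5 \left(-2 + O\right) = 10 - 5 O$)
$E{\left(P,x \right)} = P^{2} + P x$
$\left(W{\left(12,\frac{1}{H - 10} \right)} + E{\left(-2,-7 \right)}\right)^{2} = \left(\left(10 - \frac{5}{\frac{1}{8} - 10}\right) - 2 \left(-2 - 7\right)\right)^{2} = \left(\left(10 - \frac{5}{- \frac{79}{8}}\right) - -18\right)^{2} = \left(\left(10 - - \frac{40}{79}\right) + 18\right)^{2} = \left(\left(10 + \frac{40}{79}\right) + 18\right)^{2} = \left(\frac{830}{79} + 18\right)^{2} = \left(\frac{2252}{79}\right)^{2} = \frac{5071504}{6241}$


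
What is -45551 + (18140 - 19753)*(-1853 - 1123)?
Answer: 4754737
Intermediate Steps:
-45551 + (18140 - 19753)*(-1853 - 1123) = -45551 - 1613*(-2976) = -45551 + 4800288 = 4754737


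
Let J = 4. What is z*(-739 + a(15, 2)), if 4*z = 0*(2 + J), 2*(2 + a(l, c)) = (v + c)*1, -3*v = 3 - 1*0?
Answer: 0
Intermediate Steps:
v = -1 (v = -(3 - 1*0)/3 = -(3 + 0)/3 = -⅓*3 = -1)
a(l, c) = -5/2 + c/2 (a(l, c) = -2 + ((-1 + c)*1)/2 = -2 + (-1 + c)/2 = -2 + (-½ + c/2) = -5/2 + c/2)
z = 0 (z = (0*(2 + 4))/4 = (0*6)/4 = (¼)*0 = 0)
z*(-739 + a(15, 2)) = 0*(-739 + (-5/2 + (½)*2)) = 0*(-739 + (-5/2 + 1)) = 0*(-739 - 3/2) = 0*(-1481/2) = 0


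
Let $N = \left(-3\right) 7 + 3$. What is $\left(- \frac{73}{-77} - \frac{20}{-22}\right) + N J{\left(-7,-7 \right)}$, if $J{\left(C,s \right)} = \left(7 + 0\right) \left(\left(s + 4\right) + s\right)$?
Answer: $\frac{8833}{7} \approx 1261.9$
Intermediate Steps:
$N = -18$ ($N = -21 + 3 = -18$)
$J{\left(C,s \right)} = 28 + 14 s$ ($J{\left(C,s \right)} = 7 \left(\left(4 + s\right) + s\right) = 7 \left(4 + 2 s\right) = 28 + 14 s$)
$\left(- \frac{73}{-77} - \frac{20}{-22}\right) + N J{\left(-7,-7 \right)} = \left(- \frac{73}{-77} - \frac{20}{-22}\right) - 18 \left(28 + 14 \left(-7\right)\right) = \left(\left(-73\right) \left(- \frac{1}{77}\right) - - \frac{10}{11}\right) - 18 \left(28 - 98\right) = \left(\frac{73}{77} + \frac{10}{11}\right) - -1260 = \frac{13}{7} + 1260 = \frac{8833}{7}$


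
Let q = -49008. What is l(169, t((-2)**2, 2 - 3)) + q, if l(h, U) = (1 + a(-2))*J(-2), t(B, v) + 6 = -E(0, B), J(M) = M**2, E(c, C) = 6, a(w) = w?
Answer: -49012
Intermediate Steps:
t(B, v) = -12 (t(B, v) = -6 - 1*6 = -6 - 6 = -12)
l(h, U) = -4 (l(h, U) = (1 - 2)*(-2)**2 = -1*4 = -4)
l(169, t((-2)**2, 2 - 3)) + q = -4 - 49008 = -49012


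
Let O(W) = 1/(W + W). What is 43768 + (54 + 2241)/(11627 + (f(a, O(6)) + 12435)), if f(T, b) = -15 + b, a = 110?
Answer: 2525988092/57713 ≈ 43768.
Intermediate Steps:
O(W) = 1/(2*W)
43768 + (54 + 2241)/(11627 + (f(a, O(6)) + 12435)) = 43768 + (54 + 2241)/(11627 + ((-15 + (1/2)/6) + 12435)) = 43768 + 2295/(11627 + ((-15 + (1/2)*(1/6)) + 12435)) = 43768 + 2295/(11627 + ((-15 + 1/12) + 12435)) = 43768 + 2295/(11627 + (-179/12 + 12435)) = 43768 + 2295/(11627 + 149041/12) = 43768 + 2295/(288565/12) = 43768 + 2295*(12/288565) = 43768 + 5508/57713 = 2525988092/57713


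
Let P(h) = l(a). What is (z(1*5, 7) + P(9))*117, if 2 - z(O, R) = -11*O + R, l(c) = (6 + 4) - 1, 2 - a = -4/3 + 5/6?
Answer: 6903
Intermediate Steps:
a = 5/2 (a = 2 - (-4/3 + 5/6) = 2 - (-4*⅓ + 5*(⅙)) = 2 - (-4/3 + ⅚) = 2 - 1*(-½) = 2 + ½ = 5/2 ≈ 2.5000)
l(c) = 9 (l(c) = 10 - 1 = 9)
P(h) = 9
z(O, R) = 2 - R + 11*O (z(O, R) = 2 - (-11*O + R) = 2 - (R - 11*O) = 2 + (-R + 11*O) = 2 - R + 11*O)
(z(1*5, 7) + P(9))*117 = ((2 - 1*7 + 11*(1*5)) + 9)*117 = ((2 - 7 + 11*5) + 9)*117 = ((2 - 7 + 55) + 9)*117 = (50 + 9)*117 = 59*117 = 6903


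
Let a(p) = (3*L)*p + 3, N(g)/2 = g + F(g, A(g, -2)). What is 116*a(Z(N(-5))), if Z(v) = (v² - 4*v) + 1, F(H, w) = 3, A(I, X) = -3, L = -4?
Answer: -45588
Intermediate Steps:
N(g) = 6 + 2*g (N(g) = 2*(g + 3) = 2*(3 + g) = 6 + 2*g)
Z(v) = 1 + v² - 4*v
a(p) = 3 - 12*p (a(p) = (3*(-4))*p + 3 = -12*p + 3 = 3 - 12*p)
116*a(Z(N(-5))) = 116*(3 - 12*(1 + (6 + 2*(-5))² - 4*(6 + 2*(-5)))) = 116*(3 - 12*(1 + (6 - 10)² - 4*(6 - 10))) = 116*(3 - 12*(1 + (-4)² - 4*(-4))) = 116*(3 - 12*(1 + 16 + 16)) = 116*(3 - 12*33) = 116*(3 - 396) = 116*(-393) = -45588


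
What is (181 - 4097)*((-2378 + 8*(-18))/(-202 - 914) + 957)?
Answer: -1048052786/279 ≈ -3.7565e+6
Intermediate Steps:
(181 - 4097)*((-2378 + 8*(-18))/(-202 - 914) + 957) = -3916*((-2378 - 144)/(-1116) + 957) = -3916*(-2522*(-1/1116) + 957) = -3916*(1261/558 + 957) = -3916*535267/558 = -1048052786/279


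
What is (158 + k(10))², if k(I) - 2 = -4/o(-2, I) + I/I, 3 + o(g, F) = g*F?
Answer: 13741849/529 ≈ 25977.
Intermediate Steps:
o(g, F) = -3 + F*g (o(g, F) = -3 + g*F = -3 + F*g)
k(I) = 3 - 4/(-3 - 2*I) (k(I) = 2 + (-4/(-3 + I*(-2)) + I/I) = 2 + (-4/(-3 - 2*I) + 1) = 2 + (1 - 4/(-3 - 2*I)) = 3 - 4/(-3 - 2*I))
(158 + k(10))² = (158 + (13 + 6*10)/(3 + 2*10))² = (158 + (13 + 60)/(3 + 20))² = (158 + 73/23)² = (3707/23)² = 13741849/529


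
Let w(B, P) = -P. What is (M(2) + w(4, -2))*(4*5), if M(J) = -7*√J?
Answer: 40 - 140*√2 ≈ -157.99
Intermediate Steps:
(M(2) + w(4, -2))*(4*5) = (-7*√2 - 1*(-2))*(4*5) = (-7*√2 + 2)*20 = (2 - 7*√2)*20 = 40 - 140*√2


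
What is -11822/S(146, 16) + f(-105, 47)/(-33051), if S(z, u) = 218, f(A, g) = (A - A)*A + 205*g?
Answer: -196414676/3602559 ≈ -54.521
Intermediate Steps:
f(A, g) = 205*g (f(A, g) = 0*A + 205*g = 0 + 205*g = 205*g)
-11822/S(146, 16) + f(-105, 47)/(-33051) = -11822/218 + (205*47)/(-33051) = -11822*1/218 + 9635*(-1/33051) = -5911/109 - 9635/33051 = -196414676/3602559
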